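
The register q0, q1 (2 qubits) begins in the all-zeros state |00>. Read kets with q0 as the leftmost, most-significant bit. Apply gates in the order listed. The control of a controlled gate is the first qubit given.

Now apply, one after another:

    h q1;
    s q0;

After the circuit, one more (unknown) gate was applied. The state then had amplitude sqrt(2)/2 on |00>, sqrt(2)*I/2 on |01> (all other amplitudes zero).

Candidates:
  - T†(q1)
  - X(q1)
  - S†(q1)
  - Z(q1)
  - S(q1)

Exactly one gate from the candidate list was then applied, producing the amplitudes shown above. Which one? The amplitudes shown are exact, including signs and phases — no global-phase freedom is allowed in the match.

It was S(q1) that produced the state shown.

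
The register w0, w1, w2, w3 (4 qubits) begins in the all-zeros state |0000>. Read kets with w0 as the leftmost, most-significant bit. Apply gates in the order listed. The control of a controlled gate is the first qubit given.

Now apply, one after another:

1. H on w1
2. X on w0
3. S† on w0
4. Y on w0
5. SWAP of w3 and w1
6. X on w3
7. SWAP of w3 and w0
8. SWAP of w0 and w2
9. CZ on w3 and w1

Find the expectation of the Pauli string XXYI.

In the final state, XXYI has expectation 0.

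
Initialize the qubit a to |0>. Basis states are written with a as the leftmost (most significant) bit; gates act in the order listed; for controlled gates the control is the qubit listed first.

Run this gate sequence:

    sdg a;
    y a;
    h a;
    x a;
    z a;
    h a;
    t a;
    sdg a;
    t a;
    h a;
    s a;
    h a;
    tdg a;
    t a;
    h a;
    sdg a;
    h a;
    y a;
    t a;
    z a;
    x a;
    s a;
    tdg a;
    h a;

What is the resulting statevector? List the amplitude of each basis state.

The resulting statevector has amplitude -sqrt(2)*exp(I*pi/4)/2 on |0>, -sqrt(2)*exp(I*pi/4)/2 on |1>.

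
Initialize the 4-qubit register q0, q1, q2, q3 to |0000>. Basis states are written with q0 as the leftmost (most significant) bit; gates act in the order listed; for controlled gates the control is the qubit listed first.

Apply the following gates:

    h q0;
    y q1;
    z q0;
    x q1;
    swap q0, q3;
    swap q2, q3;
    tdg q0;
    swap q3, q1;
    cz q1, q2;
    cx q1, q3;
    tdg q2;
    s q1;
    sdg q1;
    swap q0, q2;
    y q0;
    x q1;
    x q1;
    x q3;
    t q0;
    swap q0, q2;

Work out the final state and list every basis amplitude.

The final amplitudes are sqrt(2)*exp(3*I*pi/4)/2 on |0001>, -sqrt(2)*exp(I*pi/4)/2 on |0011>, and 0 on every other basis state. Key observation: steps 12-13 multiply out to the identity, so the circuit reduces to the remaining gates.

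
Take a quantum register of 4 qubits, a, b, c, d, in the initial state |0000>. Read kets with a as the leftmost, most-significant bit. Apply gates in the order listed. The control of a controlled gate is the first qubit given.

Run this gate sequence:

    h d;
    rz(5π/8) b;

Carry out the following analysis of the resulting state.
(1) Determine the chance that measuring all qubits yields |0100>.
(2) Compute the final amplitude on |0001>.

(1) The probability of measuring |0100> is 0.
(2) |0001> carries amplitude -sqrt(2)*exp(11*I*pi/16)/2 in the final state.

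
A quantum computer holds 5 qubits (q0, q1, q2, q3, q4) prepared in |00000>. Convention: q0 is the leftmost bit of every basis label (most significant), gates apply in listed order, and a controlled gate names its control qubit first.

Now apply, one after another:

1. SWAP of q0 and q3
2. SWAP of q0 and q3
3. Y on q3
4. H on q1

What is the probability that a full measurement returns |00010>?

Outcome |00010> occurs with probability 1/2. Key observation: steps 1-2 multiply out to the identity, so the circuit reduces to the remaining gates.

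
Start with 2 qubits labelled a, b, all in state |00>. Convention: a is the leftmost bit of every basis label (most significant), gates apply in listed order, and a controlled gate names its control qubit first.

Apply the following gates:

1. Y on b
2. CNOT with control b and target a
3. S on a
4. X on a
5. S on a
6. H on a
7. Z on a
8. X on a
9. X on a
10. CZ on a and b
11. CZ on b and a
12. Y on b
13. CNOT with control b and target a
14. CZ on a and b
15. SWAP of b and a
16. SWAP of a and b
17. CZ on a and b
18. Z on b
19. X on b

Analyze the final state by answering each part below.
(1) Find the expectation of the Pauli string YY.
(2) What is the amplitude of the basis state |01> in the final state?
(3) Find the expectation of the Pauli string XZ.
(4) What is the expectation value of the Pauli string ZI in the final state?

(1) In the final state, YY has expectation 0.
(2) |01> carries amplitude sqrt(2)*I/2 in the final state.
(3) The observable XZ averages to 1.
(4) In the final state, ZI has expectation 0.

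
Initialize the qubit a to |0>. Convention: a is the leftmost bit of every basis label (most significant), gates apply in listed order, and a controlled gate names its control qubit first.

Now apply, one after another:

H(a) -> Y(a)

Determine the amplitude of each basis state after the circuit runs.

The final amplitudes are -sqrt(2)*I/2 on |0>, sqrt(2)*I/2 on |1>.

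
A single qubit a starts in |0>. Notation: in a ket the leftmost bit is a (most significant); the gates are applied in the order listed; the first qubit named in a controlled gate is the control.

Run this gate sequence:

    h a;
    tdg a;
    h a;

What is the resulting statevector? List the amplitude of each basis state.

After the circuit, the state carries amplitude 1/2 - exp(3*I*pi/4)/2 on |0>, 1/2 + exp(3*I*pi/4)/2 on |1>.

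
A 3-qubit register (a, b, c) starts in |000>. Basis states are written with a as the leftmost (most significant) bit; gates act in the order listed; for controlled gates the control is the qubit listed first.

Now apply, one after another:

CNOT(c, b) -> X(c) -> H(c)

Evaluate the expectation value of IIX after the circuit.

The expectation value of IIX is -1.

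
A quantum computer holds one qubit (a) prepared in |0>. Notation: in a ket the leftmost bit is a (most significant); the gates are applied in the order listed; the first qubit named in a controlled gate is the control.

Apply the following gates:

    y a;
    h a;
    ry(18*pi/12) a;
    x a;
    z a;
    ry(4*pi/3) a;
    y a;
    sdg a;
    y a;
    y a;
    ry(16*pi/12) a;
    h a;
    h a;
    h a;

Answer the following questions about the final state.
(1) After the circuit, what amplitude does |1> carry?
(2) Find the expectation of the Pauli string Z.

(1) The final state's coefficient on |1> equals -(1 - I)*(sqrt(6) + sqrt(2)*(1 + 2*I))/8.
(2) The observable Z averages to -sqrt(3)/4.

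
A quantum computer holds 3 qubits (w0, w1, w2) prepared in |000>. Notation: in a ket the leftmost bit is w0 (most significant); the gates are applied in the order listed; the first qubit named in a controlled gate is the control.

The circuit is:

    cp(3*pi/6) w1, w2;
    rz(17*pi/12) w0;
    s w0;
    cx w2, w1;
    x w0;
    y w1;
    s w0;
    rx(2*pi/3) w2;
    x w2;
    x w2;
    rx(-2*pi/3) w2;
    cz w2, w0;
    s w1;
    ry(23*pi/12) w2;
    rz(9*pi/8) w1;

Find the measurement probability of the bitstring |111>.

Outcome |111> occurs with probability -sqrt(6)/8 - sqrt(2)/8 + 1/2.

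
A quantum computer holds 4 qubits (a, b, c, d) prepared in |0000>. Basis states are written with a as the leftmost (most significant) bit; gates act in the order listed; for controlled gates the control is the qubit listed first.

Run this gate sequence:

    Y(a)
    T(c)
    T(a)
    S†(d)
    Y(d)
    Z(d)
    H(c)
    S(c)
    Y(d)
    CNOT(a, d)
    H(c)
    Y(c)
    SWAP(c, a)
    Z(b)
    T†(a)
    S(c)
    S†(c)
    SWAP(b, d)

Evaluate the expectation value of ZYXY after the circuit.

The observable ZYXY averages to 0. Key observation: steps 16-17 multiply out to the identity, so the circuit reduces to the remaining gates.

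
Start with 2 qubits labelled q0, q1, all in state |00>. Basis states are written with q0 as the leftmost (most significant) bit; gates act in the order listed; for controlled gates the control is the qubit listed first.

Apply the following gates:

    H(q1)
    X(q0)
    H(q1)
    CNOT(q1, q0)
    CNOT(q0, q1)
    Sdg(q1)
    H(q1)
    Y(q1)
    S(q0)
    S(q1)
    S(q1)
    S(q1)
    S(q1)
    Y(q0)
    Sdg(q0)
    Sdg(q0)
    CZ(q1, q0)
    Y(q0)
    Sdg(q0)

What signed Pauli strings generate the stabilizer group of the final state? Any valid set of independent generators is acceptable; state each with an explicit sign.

The stabilizer group can be generated by +IX, -ZI, among other valid generating sets. Key observation: gates 10-13 undo each other exactly, leaving only the rest of the circuit to track.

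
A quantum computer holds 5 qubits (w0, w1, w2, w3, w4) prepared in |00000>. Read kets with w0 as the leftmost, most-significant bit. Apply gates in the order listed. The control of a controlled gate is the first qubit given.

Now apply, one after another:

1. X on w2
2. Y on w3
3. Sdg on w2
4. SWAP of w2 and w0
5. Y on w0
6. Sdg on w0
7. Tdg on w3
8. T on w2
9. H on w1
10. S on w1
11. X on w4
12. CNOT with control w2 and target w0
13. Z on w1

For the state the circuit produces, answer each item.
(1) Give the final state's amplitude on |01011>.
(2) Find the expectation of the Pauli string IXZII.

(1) The amplitude on |01011> is sqrt(2)*exp(3*I*pi/4)/2.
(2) The observable IXZII averages to 0.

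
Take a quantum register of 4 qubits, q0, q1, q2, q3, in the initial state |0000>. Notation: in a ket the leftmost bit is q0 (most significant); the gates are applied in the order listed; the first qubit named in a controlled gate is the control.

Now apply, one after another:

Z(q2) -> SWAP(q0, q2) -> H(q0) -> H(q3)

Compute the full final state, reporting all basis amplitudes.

After the circuit, the state carries amplitude 1/2 on |0000>, 1/2 on |0001>, 1/2 on |1000>, 1/2 on |1001>, and 0 on every other basis state.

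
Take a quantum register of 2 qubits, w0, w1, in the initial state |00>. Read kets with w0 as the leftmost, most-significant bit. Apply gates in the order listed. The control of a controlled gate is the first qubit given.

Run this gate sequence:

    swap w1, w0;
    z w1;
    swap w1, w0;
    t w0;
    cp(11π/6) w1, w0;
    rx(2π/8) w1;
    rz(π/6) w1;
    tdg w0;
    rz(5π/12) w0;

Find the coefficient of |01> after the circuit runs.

The final state's coefficient on |01> equals -sqrt(2 - sqrt(2))*exp(3*I*pi/8)/2.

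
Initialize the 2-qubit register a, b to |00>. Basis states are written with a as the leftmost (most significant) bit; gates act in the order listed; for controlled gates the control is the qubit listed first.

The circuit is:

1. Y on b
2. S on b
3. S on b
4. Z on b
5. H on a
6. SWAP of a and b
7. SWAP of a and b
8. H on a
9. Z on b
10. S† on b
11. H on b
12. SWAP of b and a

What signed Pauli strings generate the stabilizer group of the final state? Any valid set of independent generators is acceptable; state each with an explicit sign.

One valid set of independent stabilizer generators is -XI, +IZ (any independent generating set of the same group is equally correct). Key observation: the block from step 3 through step 10 cancels to the identity and can be dropped.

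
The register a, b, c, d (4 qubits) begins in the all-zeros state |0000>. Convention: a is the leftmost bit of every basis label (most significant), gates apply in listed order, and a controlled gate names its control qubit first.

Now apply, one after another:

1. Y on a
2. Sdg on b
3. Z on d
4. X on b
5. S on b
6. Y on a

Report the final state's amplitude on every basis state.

The resulting statevector has amplitude I on |0100>, and 0 on every other basis state.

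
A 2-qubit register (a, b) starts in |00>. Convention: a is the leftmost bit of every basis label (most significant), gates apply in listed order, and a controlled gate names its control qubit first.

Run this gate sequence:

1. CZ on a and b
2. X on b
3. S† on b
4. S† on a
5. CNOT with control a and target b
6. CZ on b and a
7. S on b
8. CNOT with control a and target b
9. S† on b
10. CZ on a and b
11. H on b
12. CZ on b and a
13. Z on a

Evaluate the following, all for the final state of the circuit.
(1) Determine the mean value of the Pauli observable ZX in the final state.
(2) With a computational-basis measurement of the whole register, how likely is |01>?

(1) The expectation value of ZX is -1.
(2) A full measurement returns |01> with probability 1/2.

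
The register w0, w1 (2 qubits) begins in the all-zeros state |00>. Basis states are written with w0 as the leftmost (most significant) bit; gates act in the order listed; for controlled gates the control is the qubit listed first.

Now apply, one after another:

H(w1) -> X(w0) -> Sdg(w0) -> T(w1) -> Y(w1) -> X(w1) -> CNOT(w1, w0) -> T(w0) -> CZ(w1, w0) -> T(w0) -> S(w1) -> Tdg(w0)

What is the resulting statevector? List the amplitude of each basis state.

The final amplitudes are 0 on |00>, -sqrt(2)*exp(3*I*pi/4)/2 on |01>, sqrt(2)*exp(I*pi/4)/2 on |10>, 0 on |11>.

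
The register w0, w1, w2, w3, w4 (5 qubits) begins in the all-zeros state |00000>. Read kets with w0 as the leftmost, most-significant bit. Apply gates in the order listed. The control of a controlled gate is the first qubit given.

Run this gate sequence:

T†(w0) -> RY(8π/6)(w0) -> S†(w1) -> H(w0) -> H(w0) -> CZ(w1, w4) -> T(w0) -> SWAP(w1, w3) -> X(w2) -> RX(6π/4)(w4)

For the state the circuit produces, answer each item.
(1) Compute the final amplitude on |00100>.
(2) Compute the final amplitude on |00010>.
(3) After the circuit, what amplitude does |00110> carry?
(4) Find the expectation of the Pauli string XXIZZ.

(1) |00100> carries amplitude sqrt(2)/4 in the final state.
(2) The final state's coefficient on |00010> equals 0.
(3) The amplitude on |00110> is 0.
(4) The observable XXIZZ averages to 0.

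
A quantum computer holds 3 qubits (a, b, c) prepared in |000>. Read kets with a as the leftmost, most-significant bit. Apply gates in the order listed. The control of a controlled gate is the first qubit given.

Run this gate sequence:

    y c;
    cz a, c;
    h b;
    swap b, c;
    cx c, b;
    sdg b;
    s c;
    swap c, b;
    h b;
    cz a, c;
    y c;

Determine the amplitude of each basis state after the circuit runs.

The resulting statevector has amplitude -I/2 on |000>, -I/2 on |001>, -I/2 on |010>, I/2 on |011>, 0 on |100>, 0 on |101>, 0 on |110>, 0 on |111>.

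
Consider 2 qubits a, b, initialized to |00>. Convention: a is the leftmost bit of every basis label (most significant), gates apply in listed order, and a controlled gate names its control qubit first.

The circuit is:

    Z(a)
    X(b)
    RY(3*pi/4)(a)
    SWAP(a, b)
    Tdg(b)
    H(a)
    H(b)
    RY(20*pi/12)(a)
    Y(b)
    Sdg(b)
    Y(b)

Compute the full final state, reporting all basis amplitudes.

The final amplitudes are -sqrt(sqrt(2) + 2)*exp(I*pi/4)/8 - I*sqrt(2 - sqrt(2))/8 + I*sqrt(6 - 3*sqrt(2))/8 + sqrt(3*sqrt(2) + 6)*exp(I*pi/4)/8 on |00>, (-sqrt(3)*sqrt(sqrt(2) + 2) + sqrt(sqrt(2) + 2) - (1 - sqrt(3))*sqrt(2 - sqrt(2))*exp(I*pi/4))*exp(3*I*pi/4)/8 on |01>, -sqrt(3*sqrt(2) + 6)*exp(I*pi/4)/8 - I*sqrt(6 - 3*sqrt(2))/8 - sqrt(sqrt(2) + 2)*exp(I*pi/4)/8 - I*sqrt(2 - sqrt(2))/8 on |10>, (sqrt(sqrt(2) + 2) + sqrt(3)*sqrt(sqrt(2) + 2) - (1 + sqrt(3))*sqrt(2 - sqrt(2))*exp(I*pi/4))*exp(3*I*pi/4)/8 on |11>.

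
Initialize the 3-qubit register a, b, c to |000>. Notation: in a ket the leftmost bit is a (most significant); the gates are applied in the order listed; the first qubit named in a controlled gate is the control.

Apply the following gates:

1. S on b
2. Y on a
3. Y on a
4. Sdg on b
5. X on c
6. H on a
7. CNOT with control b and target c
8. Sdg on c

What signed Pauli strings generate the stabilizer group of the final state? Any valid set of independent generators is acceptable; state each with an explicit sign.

The stabilizer group can be generated by +XII, +IZI, -IIZ, among other valid generating sets. Key observation: steps 1-4 multiply out to the identity, so the circuit reduces to the remaining gates.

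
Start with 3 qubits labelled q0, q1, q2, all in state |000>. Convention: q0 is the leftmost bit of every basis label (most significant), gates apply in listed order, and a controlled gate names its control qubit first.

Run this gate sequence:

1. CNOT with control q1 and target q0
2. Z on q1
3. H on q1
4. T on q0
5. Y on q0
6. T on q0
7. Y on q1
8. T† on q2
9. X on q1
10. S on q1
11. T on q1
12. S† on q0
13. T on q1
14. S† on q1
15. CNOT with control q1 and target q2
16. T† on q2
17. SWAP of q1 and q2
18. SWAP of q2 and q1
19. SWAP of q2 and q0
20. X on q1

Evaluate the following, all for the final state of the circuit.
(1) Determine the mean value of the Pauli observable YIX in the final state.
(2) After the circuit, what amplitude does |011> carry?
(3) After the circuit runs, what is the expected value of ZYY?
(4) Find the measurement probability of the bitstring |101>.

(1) The observable YIX averages to 0.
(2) |011> carries amplitude sqrt(2)*exp(3*I*pi/4)/2 in the final state.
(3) The expectation value of ZYY is 0.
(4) The probability of measuring |101> is 1/2.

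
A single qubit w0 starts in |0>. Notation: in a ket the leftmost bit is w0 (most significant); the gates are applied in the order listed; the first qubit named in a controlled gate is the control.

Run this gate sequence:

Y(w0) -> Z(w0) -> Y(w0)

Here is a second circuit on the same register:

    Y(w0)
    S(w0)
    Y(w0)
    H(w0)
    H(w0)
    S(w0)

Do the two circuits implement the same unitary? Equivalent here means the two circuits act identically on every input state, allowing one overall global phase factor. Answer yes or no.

No — the two circuits implement different unitaries, even allowing a global phase.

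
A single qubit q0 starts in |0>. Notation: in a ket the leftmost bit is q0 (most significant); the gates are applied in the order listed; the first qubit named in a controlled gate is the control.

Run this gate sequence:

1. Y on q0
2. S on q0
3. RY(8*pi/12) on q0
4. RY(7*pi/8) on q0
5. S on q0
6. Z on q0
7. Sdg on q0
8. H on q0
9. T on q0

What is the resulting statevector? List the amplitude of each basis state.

After the circuit, the state carries amplitude -sin(pi/48) on |0>, -sqrt(2)*exp(I*pi/4)*cos(7*pi/16)/4 + sqrt(6)*exp(I*pi/4)*cos(7*pi/16)/4 + sqrt(2)*exp(I*pi/4)*sin(7*pi/16)/4 + sqrt(6)*exp(I*pi/4)*sin(7*pi/16)/4 on |1>.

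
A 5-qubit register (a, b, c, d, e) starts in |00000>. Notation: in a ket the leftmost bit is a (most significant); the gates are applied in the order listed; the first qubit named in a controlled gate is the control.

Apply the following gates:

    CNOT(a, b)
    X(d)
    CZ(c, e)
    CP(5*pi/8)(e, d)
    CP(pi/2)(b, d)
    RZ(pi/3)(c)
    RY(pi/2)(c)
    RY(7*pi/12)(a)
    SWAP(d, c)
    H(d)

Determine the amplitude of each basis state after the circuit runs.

The final amplitudes are (-sqrt(3*sqrt(2) + 6)/4 + sqrt(2 - sqrt(2))/4)*exp(5*I*pi/6) on |00100>, (-sqrt(sqrt(2) + 2)/4 - sqrt(6 - 3*sqrt(2))/4)*exp(5*I*pi/6) on |10100>, and 0 on every other basis state.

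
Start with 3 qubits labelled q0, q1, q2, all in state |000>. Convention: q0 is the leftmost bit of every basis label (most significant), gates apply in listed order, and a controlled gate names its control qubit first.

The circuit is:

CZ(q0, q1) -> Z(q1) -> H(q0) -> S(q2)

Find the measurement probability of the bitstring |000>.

A full measurement returns |000> with probability 1/2.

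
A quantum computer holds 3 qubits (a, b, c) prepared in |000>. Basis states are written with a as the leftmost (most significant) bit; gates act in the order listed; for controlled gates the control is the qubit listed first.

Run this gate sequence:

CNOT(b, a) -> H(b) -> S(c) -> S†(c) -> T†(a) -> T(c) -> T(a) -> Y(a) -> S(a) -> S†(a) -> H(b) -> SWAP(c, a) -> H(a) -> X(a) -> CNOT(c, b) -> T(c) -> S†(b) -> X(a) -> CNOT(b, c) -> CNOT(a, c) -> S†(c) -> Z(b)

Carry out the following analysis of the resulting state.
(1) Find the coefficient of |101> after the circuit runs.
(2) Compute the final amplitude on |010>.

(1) |101> carries amplitude 0 in the final state.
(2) The final state's coefficient on |010> equals -sqrt(2)*exp(I*pi/4)/2.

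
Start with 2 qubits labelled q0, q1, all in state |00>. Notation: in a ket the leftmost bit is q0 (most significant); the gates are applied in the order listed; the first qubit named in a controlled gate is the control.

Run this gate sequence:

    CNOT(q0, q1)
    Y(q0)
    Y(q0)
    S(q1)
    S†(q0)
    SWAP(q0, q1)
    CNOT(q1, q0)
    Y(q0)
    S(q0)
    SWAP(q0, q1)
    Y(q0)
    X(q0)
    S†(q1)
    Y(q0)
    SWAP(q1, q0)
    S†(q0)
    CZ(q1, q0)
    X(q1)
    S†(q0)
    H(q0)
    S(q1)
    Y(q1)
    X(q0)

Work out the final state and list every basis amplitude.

The final amplitudes are 0 on |00>, -sqrt(2)/2 on |01>, 0 on |10>, sqrt(2)/2 on |11>.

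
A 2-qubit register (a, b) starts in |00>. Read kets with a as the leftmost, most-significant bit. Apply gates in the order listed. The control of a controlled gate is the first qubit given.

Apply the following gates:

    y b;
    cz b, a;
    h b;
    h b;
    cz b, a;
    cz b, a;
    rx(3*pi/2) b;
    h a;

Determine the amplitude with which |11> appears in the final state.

|11> carries amplitude -I/2 in the final state.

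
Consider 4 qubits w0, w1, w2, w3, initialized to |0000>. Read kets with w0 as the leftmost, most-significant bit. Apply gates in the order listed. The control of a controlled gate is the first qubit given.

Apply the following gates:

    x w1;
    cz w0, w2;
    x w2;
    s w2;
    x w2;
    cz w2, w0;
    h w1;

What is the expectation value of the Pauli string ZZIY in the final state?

In the final state, ZZIY has expectation 0.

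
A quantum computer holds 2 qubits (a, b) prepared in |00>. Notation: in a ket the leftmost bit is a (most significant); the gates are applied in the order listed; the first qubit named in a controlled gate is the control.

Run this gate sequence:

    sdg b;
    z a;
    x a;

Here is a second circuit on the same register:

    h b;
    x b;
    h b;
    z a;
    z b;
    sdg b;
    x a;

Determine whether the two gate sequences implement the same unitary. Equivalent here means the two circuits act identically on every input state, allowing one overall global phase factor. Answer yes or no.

Yes: on every input state the two circuits agree up to one overall phase factor.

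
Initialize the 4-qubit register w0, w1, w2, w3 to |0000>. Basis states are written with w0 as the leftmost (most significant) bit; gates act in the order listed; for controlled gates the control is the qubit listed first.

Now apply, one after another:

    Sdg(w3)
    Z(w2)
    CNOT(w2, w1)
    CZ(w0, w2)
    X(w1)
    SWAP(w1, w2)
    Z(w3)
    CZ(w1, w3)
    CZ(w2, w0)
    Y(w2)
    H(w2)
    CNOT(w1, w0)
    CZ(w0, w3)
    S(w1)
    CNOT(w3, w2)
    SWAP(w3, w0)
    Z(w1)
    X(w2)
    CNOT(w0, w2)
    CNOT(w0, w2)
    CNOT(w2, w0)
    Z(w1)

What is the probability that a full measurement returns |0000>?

A full measurement returns |0000> with probability 1/2.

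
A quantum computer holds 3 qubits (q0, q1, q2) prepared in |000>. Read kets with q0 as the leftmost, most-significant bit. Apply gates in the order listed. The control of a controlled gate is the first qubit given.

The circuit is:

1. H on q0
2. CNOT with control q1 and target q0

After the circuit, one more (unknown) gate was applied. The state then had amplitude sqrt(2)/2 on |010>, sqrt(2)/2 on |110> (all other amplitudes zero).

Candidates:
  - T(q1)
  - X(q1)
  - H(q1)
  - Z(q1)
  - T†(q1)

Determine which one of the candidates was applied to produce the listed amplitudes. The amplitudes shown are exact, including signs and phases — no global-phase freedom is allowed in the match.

The applied gate was X(q1).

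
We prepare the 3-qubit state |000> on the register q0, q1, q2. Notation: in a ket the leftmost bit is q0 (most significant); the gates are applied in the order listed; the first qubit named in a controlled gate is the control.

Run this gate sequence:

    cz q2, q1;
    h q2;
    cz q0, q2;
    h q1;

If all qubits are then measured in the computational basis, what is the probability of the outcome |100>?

The probability of measuring |100> is 0.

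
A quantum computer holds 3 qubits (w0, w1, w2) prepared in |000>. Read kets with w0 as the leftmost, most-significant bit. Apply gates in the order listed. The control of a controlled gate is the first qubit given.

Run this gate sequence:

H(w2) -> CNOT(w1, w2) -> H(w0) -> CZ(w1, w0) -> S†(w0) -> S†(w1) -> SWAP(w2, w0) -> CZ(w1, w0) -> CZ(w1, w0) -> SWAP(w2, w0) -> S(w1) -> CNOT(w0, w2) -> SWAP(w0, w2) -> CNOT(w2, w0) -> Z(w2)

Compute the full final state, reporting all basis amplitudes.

After the circuit, the state carries amplitude 1/2 on |000>, I/2 on |001>, 0 on |010>, 0 on |011>, 1/2 on |100>, I/2 on |101>, 0 on |110>, 0 on |111>. Key observation: steps 6-11 multiply out to the identity, so the circuit reduces to the remaining gates.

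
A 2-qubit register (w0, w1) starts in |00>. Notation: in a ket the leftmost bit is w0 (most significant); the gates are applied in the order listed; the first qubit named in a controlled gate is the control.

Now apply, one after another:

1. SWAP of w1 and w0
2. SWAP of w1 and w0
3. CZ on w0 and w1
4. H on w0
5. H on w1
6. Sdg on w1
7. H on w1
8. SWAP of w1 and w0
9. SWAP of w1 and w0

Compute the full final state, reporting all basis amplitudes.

The resulting statevector has amplitude sqrt(2)*(1 - I)/4 on |00>, sqrt(2)*(1 + I)/4 on |01>, sqrt(2)*(1 - I)/4 on |10>, sqrt(2)*(1 + I)/4 on |11>.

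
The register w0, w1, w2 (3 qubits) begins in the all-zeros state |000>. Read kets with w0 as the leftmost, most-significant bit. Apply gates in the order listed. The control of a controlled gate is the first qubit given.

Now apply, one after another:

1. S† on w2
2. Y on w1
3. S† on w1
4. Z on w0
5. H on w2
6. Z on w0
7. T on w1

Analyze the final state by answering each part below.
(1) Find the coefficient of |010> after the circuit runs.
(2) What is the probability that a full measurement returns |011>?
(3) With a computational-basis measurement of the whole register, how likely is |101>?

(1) The amplitude on |010> is sqrt(2)*exp(I*pi/4)/2.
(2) The probability of measuring |011> is 1/2.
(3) A full measurement returns |101> with probability 0.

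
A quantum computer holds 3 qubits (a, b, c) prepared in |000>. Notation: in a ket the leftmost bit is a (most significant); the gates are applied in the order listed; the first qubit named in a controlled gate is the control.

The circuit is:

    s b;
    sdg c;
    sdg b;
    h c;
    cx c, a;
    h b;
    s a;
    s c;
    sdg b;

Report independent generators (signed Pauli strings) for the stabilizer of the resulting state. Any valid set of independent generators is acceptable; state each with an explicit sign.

One valid set of independent stabilizer generators is -XIX, -IYI, +ZIZ (any independent generating set of the same group is equally correct).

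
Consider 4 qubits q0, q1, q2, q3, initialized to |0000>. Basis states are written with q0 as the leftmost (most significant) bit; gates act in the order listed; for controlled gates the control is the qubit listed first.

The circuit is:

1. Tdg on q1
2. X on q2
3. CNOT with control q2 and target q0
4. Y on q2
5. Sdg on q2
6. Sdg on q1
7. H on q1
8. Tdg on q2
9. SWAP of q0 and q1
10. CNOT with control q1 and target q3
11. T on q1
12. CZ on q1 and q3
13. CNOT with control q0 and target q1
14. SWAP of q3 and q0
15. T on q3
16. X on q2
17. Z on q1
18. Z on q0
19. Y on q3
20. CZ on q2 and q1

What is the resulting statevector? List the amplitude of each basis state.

The resulting statevector has amplitude -sqrt(2)*I/2 on |1010>, sqrt(2)*exp(I*pi/4)/2 on |1111>, and 0 on every other basis state.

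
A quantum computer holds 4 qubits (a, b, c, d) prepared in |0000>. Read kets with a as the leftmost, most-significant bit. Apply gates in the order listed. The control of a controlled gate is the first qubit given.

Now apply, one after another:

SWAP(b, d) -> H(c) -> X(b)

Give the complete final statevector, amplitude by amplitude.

The final amplitudes are sqrt(2)/2 on |0100>, sqrt(2)/2 on |0110>, and 0 on every other basis state.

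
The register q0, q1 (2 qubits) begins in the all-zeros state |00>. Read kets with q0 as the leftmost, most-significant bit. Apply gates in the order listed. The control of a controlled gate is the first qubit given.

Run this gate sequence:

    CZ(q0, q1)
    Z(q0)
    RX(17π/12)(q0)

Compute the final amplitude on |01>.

|01> carries amplitude 0 in the final state.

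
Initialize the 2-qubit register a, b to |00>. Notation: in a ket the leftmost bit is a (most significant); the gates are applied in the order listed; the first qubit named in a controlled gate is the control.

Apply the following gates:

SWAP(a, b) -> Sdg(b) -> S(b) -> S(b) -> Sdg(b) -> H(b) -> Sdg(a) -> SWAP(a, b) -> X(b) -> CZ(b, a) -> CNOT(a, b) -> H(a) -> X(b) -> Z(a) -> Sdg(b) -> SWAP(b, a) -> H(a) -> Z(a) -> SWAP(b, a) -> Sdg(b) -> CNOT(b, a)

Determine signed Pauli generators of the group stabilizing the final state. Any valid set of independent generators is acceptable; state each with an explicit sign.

The stabilizer group can be generated by +YI, -IY, among other valid generating sets.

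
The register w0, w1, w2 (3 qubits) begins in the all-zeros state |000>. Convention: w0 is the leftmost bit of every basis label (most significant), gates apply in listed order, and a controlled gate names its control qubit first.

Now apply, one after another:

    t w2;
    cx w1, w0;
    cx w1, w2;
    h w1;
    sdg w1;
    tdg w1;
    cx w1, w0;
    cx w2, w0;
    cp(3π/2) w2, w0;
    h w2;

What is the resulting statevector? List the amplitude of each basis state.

The resulting statevector has amplitude 1/2 on |000>, 1/2 on |001>, 0 on |010>, 0 on |011>, 0 on |100>, 0 on |101>, -exp(I*pi/4)/2 on |110>, -exp(I*pi/4)/2 on |111>.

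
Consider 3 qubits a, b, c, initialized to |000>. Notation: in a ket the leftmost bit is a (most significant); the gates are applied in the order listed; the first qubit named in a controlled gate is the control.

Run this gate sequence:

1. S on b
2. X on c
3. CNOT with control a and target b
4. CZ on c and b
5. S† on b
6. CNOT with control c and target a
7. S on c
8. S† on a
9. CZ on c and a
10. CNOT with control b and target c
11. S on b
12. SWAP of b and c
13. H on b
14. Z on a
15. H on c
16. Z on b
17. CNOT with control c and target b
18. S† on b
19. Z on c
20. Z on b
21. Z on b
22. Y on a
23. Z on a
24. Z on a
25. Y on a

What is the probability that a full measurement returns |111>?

A full measurement returns |111> with probability 1/4. Key observation: the block from step 22 through step 25 cancels to the identity and can be dropped.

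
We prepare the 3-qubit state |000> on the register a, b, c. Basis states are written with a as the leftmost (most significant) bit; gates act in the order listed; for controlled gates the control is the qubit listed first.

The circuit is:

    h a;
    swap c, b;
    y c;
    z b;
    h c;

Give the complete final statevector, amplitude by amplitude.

The final amplitudes are I/2 on |000>, -I/2 on |001>, 0 on |010>, 0 on |011>, I/2 on |100>, -I/2 on |101>, 0 on |110>, 0 on |111>.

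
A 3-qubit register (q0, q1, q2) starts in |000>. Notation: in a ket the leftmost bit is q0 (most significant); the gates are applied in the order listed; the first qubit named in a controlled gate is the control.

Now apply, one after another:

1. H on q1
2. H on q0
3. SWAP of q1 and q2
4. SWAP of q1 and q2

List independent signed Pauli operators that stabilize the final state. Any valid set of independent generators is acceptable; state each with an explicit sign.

One valid set of independent stabilizer generators is +XII, +IXI, +IIZ (any independent generating set of the same group is equally correct). Key observation: the block from step 3 through step 4 cancels to the identity and can be dropped.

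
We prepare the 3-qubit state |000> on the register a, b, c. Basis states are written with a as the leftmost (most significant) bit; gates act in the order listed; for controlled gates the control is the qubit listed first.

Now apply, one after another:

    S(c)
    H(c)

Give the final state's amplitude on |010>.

The amplitude on |010> is 0.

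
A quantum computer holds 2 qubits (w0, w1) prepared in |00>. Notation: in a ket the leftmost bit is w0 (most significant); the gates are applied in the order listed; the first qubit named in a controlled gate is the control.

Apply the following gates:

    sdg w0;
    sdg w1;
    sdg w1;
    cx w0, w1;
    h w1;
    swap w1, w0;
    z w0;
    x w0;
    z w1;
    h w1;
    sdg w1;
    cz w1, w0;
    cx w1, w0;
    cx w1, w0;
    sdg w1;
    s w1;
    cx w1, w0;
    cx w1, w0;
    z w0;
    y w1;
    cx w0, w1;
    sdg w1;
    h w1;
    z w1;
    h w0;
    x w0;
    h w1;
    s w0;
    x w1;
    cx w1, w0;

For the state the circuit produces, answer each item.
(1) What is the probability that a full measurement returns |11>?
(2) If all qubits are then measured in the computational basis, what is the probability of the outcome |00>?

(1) Outcome |11> occurs with probability 1/4. Key observation: steps 13-18 multiply out to the identity, so the circuit reduces to the remaining gates.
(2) Outcome |00> occurs with probability 1/4.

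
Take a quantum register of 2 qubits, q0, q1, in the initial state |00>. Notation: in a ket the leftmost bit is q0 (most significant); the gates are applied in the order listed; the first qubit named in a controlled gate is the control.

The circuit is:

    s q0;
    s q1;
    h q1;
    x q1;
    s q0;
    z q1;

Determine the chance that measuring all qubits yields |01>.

Outcome |01> occurs with probability 1/2.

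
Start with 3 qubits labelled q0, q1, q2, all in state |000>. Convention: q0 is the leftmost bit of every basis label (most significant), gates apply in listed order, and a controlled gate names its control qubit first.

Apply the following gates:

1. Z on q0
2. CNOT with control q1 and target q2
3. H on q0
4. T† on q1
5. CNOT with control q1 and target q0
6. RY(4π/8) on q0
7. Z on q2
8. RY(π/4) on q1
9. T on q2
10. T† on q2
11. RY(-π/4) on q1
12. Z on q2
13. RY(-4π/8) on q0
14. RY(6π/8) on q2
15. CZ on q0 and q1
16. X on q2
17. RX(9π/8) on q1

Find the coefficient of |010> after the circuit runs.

|010> carries amplitude -I*sqrt(2*sqrt(2) + 4)*cos(pi/16)/4 in the final state. Key observation: steps 6-13 multiply out to the identity, so the circuit reduces to the remaining gates.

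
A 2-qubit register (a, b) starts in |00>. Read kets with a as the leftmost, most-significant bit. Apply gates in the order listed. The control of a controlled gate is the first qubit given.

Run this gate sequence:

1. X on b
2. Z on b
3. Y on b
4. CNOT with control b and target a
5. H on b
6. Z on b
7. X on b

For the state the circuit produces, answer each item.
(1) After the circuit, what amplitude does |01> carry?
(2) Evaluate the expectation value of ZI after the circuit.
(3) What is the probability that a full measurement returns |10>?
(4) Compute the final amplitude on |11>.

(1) |01> carries amplitude sqrt(2)*I/2 in the final state.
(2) The observable ZI averages to 1.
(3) A full measurement returns |10> with probability 0.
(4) The amplitude on |11> is 0.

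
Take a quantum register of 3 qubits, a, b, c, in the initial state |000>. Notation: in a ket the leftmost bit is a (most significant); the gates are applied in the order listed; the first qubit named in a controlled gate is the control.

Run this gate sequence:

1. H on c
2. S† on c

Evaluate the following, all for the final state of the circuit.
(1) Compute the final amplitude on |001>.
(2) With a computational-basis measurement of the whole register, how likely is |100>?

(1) The final state's coefficient on |001> equals -sqrt(2)*I/2.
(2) The probability of measuring |100> is 0.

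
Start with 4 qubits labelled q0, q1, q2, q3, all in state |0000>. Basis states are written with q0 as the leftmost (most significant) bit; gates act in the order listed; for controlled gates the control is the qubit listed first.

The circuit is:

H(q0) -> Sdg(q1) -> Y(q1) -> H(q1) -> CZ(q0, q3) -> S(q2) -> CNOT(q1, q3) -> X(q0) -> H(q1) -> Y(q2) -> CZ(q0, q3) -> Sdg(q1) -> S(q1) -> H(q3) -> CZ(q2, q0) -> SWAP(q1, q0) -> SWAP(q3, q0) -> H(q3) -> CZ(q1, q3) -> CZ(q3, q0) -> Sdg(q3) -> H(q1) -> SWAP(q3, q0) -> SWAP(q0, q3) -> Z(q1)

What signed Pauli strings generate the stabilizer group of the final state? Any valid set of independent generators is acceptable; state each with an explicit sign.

The final state is stabilized by the group generated by +XIII, +IIIY, -IZII, -IIZI; other independent generating sets are equally valid.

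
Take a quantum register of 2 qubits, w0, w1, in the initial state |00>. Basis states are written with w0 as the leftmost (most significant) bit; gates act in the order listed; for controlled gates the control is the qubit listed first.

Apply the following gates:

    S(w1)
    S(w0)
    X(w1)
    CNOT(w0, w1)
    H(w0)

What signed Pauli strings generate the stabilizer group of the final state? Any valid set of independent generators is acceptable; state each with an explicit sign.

The stabilizer group can be generated by +XI, -IZ, among other valid generating sets.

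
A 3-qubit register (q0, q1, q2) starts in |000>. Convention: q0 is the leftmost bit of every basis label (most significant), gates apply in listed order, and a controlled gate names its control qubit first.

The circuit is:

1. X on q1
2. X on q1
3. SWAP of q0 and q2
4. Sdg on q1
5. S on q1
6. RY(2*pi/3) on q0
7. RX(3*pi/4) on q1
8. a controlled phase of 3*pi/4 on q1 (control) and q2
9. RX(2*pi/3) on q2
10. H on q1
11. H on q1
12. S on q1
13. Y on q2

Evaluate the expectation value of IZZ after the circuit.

The expectation value of IZZ is -sqrt(2)/4. Key observation: gates 1-2 undo each other exactly, leaving only the rest of the circuit to track.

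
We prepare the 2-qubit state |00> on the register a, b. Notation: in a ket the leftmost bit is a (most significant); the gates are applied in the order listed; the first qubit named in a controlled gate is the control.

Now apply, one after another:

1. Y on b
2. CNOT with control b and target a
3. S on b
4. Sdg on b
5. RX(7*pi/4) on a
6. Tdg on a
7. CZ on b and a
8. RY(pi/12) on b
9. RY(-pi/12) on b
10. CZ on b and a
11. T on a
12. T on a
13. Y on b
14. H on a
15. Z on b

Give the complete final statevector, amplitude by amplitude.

After the circuit, the state carries amplitude -sqrt(2)*sqrt(sqrt(2) + 2)*exp(I*pi/4)/4 - sqrt(2)*I*sqrt(2 - sqrt(2))/4 on |00>, 0 on |01>, -sqrt(2)*I*sqrt(2 - sqrt(2))/4 + sqrt(2)*sqrt(sqrt(2) + 2)*exp(I*pi/4)/4 on |10>, 0 on |11>.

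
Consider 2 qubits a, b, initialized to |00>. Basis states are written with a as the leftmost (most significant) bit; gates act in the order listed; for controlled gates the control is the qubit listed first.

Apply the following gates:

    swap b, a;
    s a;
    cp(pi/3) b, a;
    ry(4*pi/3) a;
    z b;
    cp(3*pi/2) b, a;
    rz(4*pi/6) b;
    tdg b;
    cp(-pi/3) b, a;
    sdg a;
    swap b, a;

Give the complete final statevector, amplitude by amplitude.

The final amplitudes are exp(2*I*pi/3)/2 on |00>, -sqrt(3)*exp(I*pi/6)/2 on |01>, 0 on |10>, 0 on |11>.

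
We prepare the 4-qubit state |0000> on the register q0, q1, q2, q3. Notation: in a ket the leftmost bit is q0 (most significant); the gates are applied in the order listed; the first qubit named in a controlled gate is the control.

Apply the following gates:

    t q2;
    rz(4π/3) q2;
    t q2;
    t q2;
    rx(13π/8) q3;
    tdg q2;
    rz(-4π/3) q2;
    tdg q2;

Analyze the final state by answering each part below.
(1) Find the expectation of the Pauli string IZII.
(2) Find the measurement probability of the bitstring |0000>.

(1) In the final state, IZII has expectation 1.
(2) Outcome |0000> occurs with probability cos(3*pi/16)**2.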